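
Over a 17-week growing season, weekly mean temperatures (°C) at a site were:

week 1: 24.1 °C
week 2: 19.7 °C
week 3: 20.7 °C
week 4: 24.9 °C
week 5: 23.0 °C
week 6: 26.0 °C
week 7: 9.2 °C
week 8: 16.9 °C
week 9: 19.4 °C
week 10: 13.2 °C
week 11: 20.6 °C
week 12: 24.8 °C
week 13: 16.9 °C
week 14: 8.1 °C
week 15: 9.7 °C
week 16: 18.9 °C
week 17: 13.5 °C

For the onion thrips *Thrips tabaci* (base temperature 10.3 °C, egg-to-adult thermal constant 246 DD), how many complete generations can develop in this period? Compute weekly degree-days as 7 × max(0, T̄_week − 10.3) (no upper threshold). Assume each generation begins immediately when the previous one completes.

Weekly DD (7 × max(0, T̄ − 10.3)): 96.6, 65.8, 72.8, 102.2, 88.9, 109.9, 0.0, 46.2, 63.7, 20.3, 72.1, 101.5, 46.2, 0.0, 0.0, 60.2, 22.4.
Season total = 968.8 DD.
Complete generations = ⌊968.8 / 246⌋ = 3.

3 generations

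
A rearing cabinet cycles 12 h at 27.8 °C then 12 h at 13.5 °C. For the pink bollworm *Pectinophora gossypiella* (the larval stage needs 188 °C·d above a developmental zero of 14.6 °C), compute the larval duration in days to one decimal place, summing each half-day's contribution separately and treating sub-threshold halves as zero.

Day half: max(0, 27.8 − 14.6) × 0.5 = 13.2 × 0.5 = 6.60 DD.
Night half: max(0, 13.5 − 14.6) × 0.5 = 0.0 × 0.5 = 0.00 DD.
Per 24 h: 6.60 DD/day.
Duration = 188 / 6.60 = 28.485 ≈ 28.5 days.

28.5 days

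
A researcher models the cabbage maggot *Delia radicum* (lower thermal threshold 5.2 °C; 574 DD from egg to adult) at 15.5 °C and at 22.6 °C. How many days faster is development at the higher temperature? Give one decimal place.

At 15.5 °C: 574 / (15.5 − 5.2) = 574 / 10.3 = 55.728 d.
At 22.6 °C: 574 / (22.6 − 5.2) = 574 / 17.4 = 32.989 d.
Difference = |55.728 − 32.989| = 22.740 ≈ 22.7 days.

22.7 days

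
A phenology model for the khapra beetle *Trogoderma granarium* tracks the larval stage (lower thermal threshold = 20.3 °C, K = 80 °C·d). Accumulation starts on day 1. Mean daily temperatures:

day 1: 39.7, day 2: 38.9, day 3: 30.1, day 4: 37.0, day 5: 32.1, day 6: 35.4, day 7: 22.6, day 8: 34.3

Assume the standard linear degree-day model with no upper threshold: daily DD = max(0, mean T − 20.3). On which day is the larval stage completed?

day 6

Daily DD above 20.3 °C: 19.4, 18.6, 9.8, 16.7, 11.8, 15.1, 2.3, 14.0.
Cumulative: 19.4, 38.0, 47.8, 64.5, 76.3, 91.4, 93.7, 107.7.
The total first reaches 80 DD on day 6.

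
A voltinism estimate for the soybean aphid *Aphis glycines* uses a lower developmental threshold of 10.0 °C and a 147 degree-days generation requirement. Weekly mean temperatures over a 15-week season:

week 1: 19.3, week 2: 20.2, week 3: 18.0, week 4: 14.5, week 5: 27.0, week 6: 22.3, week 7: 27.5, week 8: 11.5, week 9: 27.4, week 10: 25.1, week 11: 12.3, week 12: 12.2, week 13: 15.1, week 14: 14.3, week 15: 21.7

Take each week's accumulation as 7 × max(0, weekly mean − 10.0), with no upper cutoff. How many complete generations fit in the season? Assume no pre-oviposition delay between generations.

6 generations

Weekly DD (7 × max(0, T̄ − 10.0)): 65.1, 71.4, 56.0, 31.5, 119.0, 86.1, 122.5, 10.5, 121.8, 105.7, 16.1, 15.4, 35.7, 30.1, 81.9.
Season total = 968.8 DD.
Complete generations = ⌊968.8 / 147⌋ = 6.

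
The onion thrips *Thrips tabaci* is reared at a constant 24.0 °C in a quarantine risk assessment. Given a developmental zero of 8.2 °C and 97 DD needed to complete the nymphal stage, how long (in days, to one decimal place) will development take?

6.1 days

Daily accumulation = 24.0 − 8.2 = 15.8 DD/day.
Duration = 97 / 15.8 = 6.139 ≈ 6.1 days.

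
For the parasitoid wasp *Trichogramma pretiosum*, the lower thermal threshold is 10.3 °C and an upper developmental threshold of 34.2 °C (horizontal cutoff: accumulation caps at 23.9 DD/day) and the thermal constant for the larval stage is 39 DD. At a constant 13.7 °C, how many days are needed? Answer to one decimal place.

11.5 days

Daily accumulation = 13.7 − 10.3 = 3.4 DD/day.
Duration = 39 / 3.4 = 11.471 ≈ 11.5 days.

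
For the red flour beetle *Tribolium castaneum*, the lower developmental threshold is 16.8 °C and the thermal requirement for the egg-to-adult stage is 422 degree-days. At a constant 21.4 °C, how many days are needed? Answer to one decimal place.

91.7 days

Daily accumulation = 21.4 − 16.8 = 4.6 DD/day.
Duration = 422 / 4.6 = 91.739 ≈ 91.7 days.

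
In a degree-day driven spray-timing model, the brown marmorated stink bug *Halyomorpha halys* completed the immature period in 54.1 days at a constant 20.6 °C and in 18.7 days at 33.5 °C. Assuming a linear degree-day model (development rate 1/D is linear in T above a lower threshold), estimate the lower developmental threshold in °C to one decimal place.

Equal thermal constants: D₁(T₁ − T_b) = D₂(T₂ − T_b).
54.1·(20.6 − T_b) = 18.7·(33.5 − T_b)
T_b = (54.1·20.6 − 18.7·33.5) / (54.1 − 18.7) = 488.01 / 35.4 = 13.786 °C ≈ 13.8 °C.

13.8 °C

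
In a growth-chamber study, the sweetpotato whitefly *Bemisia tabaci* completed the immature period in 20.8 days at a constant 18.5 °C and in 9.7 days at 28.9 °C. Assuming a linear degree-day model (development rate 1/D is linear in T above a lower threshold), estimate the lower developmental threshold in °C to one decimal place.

Linear rate model ⇒ the product D·(T − T_b) is constant across temperatures.
20.8·(18.5 − T_b) = 9.7·(28.9 − T_b)
T_b = (20.8·18.5 − 9.7·28.9) / (20.8 − 9.7) = 104.47 / 11.1 = 9.412 °C ≈ 9.4 °C.

9.4 °C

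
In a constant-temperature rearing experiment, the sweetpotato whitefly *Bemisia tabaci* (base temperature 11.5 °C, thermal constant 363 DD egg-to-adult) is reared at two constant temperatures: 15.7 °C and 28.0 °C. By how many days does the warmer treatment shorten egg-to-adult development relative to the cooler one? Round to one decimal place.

64.4 days

At 15.7 °C: 363 / (15.7 − 11.5) = 363 / 4.2 = 86.429 d.
At 28.0 °C: 363 / (28.0 − 11.5) = 363 / 16.5 = 22.000 d.
Difference = |86.429 − 22.000| = 64.429 ≈ 64.4 days.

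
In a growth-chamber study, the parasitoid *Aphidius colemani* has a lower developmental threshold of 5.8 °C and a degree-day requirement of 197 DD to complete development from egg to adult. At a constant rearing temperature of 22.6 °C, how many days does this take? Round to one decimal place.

Daily accumulation = 22.6 − 5.8 = 16.8 DD/day.
Duration = 197 / 16.8 = 11.726 ≈ 11.7 days.

11.7 days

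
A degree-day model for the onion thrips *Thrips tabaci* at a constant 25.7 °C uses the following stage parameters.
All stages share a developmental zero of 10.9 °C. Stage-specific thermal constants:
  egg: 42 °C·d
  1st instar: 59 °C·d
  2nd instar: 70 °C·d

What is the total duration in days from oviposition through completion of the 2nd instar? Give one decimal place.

Daily accumulation at 25.7 °C = 25.7 − 10.9 = 14.8 DD/day.
Total K = 42 + 59 + 70 = 171 DD.
Total duration = 171 / 14.8 = 11.554 ≈ 11.6 days.

11.6 days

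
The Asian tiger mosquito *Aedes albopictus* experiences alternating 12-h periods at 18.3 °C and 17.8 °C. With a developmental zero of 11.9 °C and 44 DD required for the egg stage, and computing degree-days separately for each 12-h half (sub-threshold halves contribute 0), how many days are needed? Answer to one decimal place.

7.2 days

Day half: max(0, 18.3 − 11.9) × 0.5 = 6.4 × 0.5 = 3.20 DD.
Night half: max(0, 17.8 − 11.9) × 0.5 = 5.9 × 0.5 = 2.95 DD.
Per 24 h: 6.15 DD/day.
Duration = 44 / 6.15 = 7.154 ≈ 7.2 days.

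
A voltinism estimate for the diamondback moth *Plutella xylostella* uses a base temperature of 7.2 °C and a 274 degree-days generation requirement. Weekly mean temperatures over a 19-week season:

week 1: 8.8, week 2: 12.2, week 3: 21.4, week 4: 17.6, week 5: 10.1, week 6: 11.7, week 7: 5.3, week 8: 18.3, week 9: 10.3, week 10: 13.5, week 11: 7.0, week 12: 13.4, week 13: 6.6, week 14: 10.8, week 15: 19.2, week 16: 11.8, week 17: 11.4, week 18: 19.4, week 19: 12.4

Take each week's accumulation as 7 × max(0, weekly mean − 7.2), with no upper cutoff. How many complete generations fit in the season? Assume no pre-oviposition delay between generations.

2 generations

Weekly DD (7 × max(0, T̄ − 7.2)): 11.2, 35.0, 99.4, 72.8, 20.3, 31.5, 0.0, 77.7, 21.7, 44.1, 0.0, 43.4, 0.0, 25.2, 84.0, 32.2, 29.4, 85.4, 36.4.
Season total = 749.7 DD.
Complete generations = ⌊749.7 / 274⌋ = 2.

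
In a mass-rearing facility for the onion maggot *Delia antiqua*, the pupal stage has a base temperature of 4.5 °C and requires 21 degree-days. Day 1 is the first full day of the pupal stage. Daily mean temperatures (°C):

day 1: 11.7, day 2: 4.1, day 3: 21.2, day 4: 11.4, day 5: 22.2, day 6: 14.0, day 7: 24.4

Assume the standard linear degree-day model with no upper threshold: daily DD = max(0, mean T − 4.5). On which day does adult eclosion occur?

day 3

Daily DD above 4.5 °C: 7.2, 0.0, 16.7, 6.9, 17.7, 9.5, 19.9.
Cumulative: 7.2, 7.2, 23.9, 30.8, 48.5, 58.0, 77.9.
The total first reaches 21 DD on day 3.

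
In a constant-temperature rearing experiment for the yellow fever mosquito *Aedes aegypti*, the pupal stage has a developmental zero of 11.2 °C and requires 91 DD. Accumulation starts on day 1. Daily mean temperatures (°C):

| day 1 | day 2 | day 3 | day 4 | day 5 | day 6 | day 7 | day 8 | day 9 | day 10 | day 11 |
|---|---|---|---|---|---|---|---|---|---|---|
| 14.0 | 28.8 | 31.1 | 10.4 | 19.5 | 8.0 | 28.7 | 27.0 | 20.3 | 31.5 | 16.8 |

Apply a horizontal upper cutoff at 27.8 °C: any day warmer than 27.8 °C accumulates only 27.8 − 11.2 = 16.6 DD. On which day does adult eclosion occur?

day 10

Daily DD above 11.2 °C (capped at 16.6): 2.8, 16.6, 16.6, 0.0, 8.3, 0.0, 16.6, 15.8, 9.1, 16.6, 5.6.
Cumulative: 2.8, 19.4, 36.0, 36.0, 44.3, 44.3, 60.9, 76.7, 85.8, 102.4, 108.0.
The total first reaches 91 DD on day 10.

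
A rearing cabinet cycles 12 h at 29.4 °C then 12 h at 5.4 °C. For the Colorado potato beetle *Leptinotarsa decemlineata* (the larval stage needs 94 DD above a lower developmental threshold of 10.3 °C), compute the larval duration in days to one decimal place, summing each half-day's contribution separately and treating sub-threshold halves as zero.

Day half: max(0, 29.4 − 10.3) × 0.5 = 19.1 × 0.5 = 9.55 DD.
Night half: max(0, 5.4 − 10.3) × 0.5 = 0.0 × 0.5 = 0.00 DD.
Per 24 h: 9.55 DD/day.
Duration = 94 / 9.55 = 9.843 ≈ 9.8 days.

9.8 days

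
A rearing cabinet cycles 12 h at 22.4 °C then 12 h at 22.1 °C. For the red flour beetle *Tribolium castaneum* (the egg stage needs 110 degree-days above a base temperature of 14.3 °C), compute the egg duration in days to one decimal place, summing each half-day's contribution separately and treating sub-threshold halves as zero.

13.8 days

Day half: max(0, 22.4 − 14.3) × 0.5 = 8.1 × 0.5 = 4.05 DD.
Night half: max(0, 22.1 − 14.3) × 0.5 = 7.8 × 0.5 = 3.90 DD.
Per 24 h: 7.95 DD/day.
Duration = 110 / 7.95 = 13.836 ≈ 13.8 days.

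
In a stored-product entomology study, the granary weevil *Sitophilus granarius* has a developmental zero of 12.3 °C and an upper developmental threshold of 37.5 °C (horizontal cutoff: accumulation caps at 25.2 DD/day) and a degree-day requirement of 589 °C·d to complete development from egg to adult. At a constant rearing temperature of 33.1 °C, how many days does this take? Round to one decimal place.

28.3 days

Daily accumulation = 33.1 − 12.3 = 20.8 DD/day.
Duration = 589 / 20.8 = 28.317 ≈ 28.3 days.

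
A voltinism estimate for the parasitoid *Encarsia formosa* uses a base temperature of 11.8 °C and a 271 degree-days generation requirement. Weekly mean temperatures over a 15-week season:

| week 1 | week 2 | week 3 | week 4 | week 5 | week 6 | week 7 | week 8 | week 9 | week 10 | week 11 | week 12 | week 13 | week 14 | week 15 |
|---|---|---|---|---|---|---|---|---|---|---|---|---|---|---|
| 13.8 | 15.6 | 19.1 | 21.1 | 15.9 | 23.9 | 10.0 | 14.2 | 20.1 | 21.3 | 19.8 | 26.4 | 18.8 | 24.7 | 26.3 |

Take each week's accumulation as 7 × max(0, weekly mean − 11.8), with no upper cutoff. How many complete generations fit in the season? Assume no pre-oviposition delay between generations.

2 generations

Weekly DD (7 × max(0, T̄ − 11.8)): 14.0, 26.6, 51.1, 65.1, 28.7, 84.7, 0.0, 16.8, 58.1, 66.5, 56.0, 102.2, 49.0, 90.3, 101.5.
Season total = 810.6 DD.
Complete generations = ⌊810.6 / 271⌋ = 2.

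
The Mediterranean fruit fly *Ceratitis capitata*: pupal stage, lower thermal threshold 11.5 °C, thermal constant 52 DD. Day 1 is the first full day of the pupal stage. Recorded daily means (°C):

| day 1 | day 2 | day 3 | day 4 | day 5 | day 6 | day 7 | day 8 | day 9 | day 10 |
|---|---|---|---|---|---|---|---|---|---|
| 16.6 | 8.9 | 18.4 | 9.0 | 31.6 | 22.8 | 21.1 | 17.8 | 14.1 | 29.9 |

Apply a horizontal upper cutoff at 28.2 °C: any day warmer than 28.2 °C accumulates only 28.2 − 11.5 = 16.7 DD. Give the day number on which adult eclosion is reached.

day 8

Daily DD above 11.5 °C (capped at 16.7): 5.1, 0.0, 6.9, 0.0, 16.7, 11.3, 9.6, 6.3, 2.6, 16.7.
Cumulative: 5.1, 5.1, 12.0, 12.0, 28.7, 40.0, 49.6, 55.9, 58.5, 75.2.
The total first reaches 52 DD on day 8.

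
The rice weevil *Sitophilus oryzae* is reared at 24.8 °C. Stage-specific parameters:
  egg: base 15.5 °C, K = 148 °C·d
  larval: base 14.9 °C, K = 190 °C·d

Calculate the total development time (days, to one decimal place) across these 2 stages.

egg: 148 / (24.8 − 15.5) = 148 / 9.3 = 15.914 d.
larval: 190 / (24.8 − 14.9) = 190 / 9.9 = 19.192 d.
Sum = 35.106 ≈ 35.1 days.

35.1 days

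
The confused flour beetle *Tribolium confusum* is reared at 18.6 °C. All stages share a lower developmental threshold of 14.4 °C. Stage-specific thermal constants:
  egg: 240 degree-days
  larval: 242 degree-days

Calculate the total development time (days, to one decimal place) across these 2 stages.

114.8 days

Daily accumulation at 18.6 °C = 18.6 − 14.4 = 4.2 DD/day.
Total K = 240 + 242 = 482 DD.
Total duration = 482 / 4.2 = 114.762 ≈ 114.8 days.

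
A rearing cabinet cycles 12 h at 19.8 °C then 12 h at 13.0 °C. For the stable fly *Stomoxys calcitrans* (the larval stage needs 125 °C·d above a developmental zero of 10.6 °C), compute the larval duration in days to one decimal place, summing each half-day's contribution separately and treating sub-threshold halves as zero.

Day half: max(0, 19.8 − 10.6) × 0.5 = 9.2 × 0.5 = 4.60 DD.
Night half: max(0, 13.0 − 10.6) × 0.5 = 2.4 × 0.5 = 1.20 DD.
Per 24 h: 5.80 DD/day.
Duration = 125 / 5.80 = 21.552 ≈ 21.6 days.

21.6 days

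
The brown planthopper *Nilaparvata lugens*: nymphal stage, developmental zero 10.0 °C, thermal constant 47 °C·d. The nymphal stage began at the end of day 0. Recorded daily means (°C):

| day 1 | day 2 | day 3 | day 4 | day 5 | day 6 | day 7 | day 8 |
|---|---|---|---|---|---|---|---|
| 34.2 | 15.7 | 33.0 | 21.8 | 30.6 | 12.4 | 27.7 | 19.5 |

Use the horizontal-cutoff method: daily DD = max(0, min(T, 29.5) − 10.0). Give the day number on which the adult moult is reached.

Daily DD above 10.0 °C (capped at 19.5): 19.5, 5.7, 19.5, 11.8, 19.5, 2.4, 17.7, 9.5.
Cumulative: 19.5, 25.2, 44.7, 56.5, 76.0, 78.4, 96.1, 105.6.
The total first reaches 47 DD on day 4.

day 4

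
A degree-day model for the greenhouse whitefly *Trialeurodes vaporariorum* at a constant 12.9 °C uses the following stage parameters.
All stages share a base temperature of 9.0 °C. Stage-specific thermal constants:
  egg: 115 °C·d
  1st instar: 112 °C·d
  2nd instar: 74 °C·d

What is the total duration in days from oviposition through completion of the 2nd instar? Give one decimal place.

77.2 days

Daily accumulation at 12.9 °C = 12.9 − 9.0 = 3.9 DD/day.
Total K = 115 + 112 + 74 = 301 DD.
Total duration = 301 / 3.9 = 77.179 ≈ 77.2 days.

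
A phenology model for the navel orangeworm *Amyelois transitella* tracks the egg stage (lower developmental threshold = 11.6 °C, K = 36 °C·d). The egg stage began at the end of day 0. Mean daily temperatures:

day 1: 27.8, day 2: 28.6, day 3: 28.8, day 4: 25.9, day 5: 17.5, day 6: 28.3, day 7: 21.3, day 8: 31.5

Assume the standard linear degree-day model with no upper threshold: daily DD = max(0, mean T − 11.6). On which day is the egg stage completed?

day 3

Daily DD above 11.6 °C: 16.2, 17.0, 17.2, 14.3, 5.9, 16.7, 9.7, 19.9.
Cumulative: 16.2, 33.2, 50.4, 64.7, 70.6, 87.3, 97.0, 116.9.
The total first reaches 36 DD on day 3.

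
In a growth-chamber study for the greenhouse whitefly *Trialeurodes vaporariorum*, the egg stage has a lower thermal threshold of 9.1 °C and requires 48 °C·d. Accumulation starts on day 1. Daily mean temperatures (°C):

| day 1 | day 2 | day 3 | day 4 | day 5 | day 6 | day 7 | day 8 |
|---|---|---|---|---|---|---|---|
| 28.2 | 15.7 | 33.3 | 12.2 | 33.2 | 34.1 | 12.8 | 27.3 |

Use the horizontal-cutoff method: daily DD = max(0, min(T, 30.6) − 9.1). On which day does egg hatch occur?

day 4

Daily DD above 9.1 °C (capped at 21.5): 19.1, 6.6, 21.5, 3.1, 21.5, 21.5, 3.7, 18.2.
Cumulative: 19.1, 25.7, 47.2, 50.3, 71.8, 93.3, 97.0, 115.2.
The total first reaches 48 DD on day 4.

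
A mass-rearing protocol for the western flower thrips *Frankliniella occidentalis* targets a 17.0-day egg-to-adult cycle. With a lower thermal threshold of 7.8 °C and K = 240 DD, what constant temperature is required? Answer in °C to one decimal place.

Required daily accumulation = 240 / 17.0 = 14.118 DD/day.
T = T_base + 14.118 = 7.8 + 14.118 = 21.918 ≈ 21.9 °C.

21.9 °C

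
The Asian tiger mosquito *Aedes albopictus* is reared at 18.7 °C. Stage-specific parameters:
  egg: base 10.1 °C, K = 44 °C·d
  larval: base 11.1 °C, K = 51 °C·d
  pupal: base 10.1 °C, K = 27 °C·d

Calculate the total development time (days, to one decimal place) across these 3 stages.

egg: 44 / (18.7 − 10.1) = 44 / 8.6 = 5.116 d.
larval: 51 / (18.7 − 11.1) = 51 / 7.6 = 6.711 d.
pupal: 27 / (18.7 − 10.1) = 27 / 8.6 = 3.140 d.
Sum = 14.966 ≈ 15.0 days.

15.0 days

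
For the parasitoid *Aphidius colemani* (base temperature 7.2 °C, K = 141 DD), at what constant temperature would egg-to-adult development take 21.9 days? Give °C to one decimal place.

13.6 °C

Required daily accumulation = 141 / 21.9 = 6.438 DD/day.
T = T_base + 6.438 = 7.2 + 6.438 = 13.638 ≈ 13.6 °C.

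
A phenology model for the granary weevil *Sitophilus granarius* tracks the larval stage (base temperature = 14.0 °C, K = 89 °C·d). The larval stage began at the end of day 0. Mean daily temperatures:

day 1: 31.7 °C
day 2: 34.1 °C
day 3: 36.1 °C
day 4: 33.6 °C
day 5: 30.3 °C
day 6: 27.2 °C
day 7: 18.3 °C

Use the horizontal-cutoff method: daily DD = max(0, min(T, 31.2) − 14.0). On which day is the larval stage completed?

Daily DD above 14.0 °C (capped at 17.2): 17.2, 17.2, 17.2, 17.2, 16.3, 13.2, 4.3.
Cumulative: 17.2, 34.4, 51.6, 68.8, 85.1, 98.3, 102.6.
The total first reaches 89 DD on day 6.

day 6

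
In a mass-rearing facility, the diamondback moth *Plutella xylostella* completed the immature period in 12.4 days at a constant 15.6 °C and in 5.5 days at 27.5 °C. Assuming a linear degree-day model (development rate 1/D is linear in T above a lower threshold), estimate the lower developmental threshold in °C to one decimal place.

6.1 °C

Linear rate model ⇒ the product D·(T − T_b) is constant across temperatures.
12.4·(15.6 − T_b) = 5.5·(27.5 − T_b)
T_b = (12.4·15.6 − 5.5·27.5) / (12.4 − 5.5) = 42.19 / 6.9 = 6.114 °C ≈ 6.1 °C.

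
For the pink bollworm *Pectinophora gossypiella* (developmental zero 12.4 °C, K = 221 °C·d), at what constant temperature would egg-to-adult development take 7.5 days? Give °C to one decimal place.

Required daily accumulation = 221 / 7.5 = 29.467 DD/day.
T = T_base + 29.467 = 12.4 + 29.467 = 41.867 ≈ 41.9 °C.

41.9 °C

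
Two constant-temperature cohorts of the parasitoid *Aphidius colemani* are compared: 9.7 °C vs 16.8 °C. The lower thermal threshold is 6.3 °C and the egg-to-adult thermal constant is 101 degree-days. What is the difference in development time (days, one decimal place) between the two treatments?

At 9.7 °C: 101 / (9.7 − 6.3) = 101 / 3.4 = 29.706 d.
At 16.8 °C: 101 / (16.8 − 6.3) = 101 / 10.5 = 9.619 d.
Difference = |29.706 − 9.619| = 20.087 ≈ 20.1 days.

20.1 days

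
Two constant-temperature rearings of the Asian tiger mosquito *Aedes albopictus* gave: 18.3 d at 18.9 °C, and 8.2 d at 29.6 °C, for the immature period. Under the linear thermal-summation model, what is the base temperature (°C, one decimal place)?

Equal thermal constants: D₁(T₁ − T_b) = D₂(T₂ − T_b).
18.3·(18.9 − T_b) = 8.2·(29.6 − T_b)
T_b = (18.3·18.9 − 8.2·29.6) / (18.3 − 8.2) = 103.15 / 10.1 = 10.213 °C ≈ 10.2 °C.

10.2 °C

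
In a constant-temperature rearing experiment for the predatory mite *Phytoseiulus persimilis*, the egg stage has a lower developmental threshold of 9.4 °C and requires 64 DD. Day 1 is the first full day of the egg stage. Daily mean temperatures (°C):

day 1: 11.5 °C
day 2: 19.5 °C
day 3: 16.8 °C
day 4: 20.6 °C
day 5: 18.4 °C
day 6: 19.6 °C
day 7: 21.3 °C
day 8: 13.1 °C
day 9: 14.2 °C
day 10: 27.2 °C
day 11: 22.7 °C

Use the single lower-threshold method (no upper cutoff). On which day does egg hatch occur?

Daily DD above 9.4 °C: 2.1, 10.1, 7.4, 11.2, 9.0, 10.2, 11.9, 3.7, 4.8, 17.8, 13.3.
Cumulative: 2.1, 12.2, 19.6, 30.8, 39.8, 50.0, 61.9, 65.6, 70.4, 88.2, 101.5.
The total first reaches 64 DD on day 8.

day 8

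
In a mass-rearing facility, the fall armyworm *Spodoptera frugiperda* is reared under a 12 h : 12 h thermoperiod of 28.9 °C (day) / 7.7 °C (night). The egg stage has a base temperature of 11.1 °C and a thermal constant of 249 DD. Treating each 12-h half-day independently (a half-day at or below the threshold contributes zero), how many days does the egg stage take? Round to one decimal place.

Day half: max(0, 28.9 − 11.1) × 0.5 = 17.8 × 0.5 = 8.90 DD.
Night half: max(0, 7.7 − 11.1) × 0.5 = 0.0 × 0.5 = 0.00 DD.
Per 24 h: 8.90 DD/day.
Duration = 249 / 8.90 = 27.978 ≈ 28.0 days.

28.0 days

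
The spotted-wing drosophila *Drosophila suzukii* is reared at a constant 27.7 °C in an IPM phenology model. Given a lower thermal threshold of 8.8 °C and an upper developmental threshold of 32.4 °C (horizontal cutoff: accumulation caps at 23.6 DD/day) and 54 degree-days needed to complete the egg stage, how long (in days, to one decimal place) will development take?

Daily accumulation = 27.7 − 8.8 = 18.9 DD/day.
Duration = 54 / 18.9 = 2.857 ≈ 2.9 days.

2.9 days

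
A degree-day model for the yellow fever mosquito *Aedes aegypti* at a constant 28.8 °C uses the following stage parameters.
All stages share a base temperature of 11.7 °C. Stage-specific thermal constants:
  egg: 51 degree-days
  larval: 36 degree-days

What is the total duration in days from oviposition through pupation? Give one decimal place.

5.1 days

Daily accumulation at 28.8 °C = 28.8 − 11.7 = 17.1 DD/day.
Total K = 51 + 36 = 87 DD.
Total duration = 87 / 17.1 = 5.088 ≈ 5.1 days.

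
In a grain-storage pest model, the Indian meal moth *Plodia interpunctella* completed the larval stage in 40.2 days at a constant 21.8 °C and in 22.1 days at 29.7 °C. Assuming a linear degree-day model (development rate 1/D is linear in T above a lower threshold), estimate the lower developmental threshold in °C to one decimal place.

12.2 °C

Equal thermal constants: D₁(T₁ − T_b) = D₂(T₂ − T_b).
40.2·(21.8 − T_b) = 22.1·(29.7 − T_b)
T_b = (40.2·21.8 − 22.1·29.7) / (40.2 − 22.1) = 219.99 / 18.1 = 12.154 °C ≈ 12.2 °C.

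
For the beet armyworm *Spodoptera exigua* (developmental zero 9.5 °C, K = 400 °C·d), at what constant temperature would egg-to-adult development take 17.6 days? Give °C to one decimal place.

32.2 °C

Required daily accumulation = 400 / 17.6 = 22.727 DD/day.
T = T_base + 22.727 = 9.5 + 22.727 = 32.227 ≈ 32.2 °C.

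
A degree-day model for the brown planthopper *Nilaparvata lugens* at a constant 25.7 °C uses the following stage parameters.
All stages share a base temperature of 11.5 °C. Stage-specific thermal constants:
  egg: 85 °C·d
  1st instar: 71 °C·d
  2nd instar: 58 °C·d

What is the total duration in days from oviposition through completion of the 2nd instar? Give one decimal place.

Daily accumulation at 25.7 °C = 25.7 − 11.5 = 14.2 DD/day.
Total K = 85 + 71 + 58 = 214 DD.
Total duration = 214 / 14.2 = 15.070 ≈ 15.1 days.

15.1 days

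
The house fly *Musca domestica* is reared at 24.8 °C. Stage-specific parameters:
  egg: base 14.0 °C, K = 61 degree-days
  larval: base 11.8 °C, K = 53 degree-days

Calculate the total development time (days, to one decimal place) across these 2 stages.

9.7 days

egg: 61 / (24.8 − 14.0) = 61 / 10.8 = 5.648 d.
larval: 53 / (24.8 − 11.8) = 53 / 13.0 = 4.077 d.
Sum = 9.725 ≈ 9.7 days.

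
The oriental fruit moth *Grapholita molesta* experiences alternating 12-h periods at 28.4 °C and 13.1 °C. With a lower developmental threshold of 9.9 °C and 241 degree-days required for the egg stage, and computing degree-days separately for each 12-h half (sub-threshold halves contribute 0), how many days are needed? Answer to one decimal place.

Day half: max(0, 28.4 − 9.9) × 0.5 = 18.5 × 0.5 = 9.25 DD.
Night half: max(0, 13.1 − 9.9) × 0.5 = 3.2 × 0.5 = 1.60 DD.
Per 24 h: 10.85 DD/day.
Duration = 241 / 10.85 = 22.212 ≈ 22.2 days.

22.2 days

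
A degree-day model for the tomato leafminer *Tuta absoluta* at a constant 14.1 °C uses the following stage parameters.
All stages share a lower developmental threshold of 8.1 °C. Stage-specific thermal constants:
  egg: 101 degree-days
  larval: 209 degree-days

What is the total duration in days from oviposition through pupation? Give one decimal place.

Daily accumulation at 14.1 °C = 14.1 − 8.1 = 6.0 DD/day.
Total K = 101 + 209 = 310 DD.
Total duration = 310 / 6.0 = 51.667 ≈ 51.7 days.

51.7 days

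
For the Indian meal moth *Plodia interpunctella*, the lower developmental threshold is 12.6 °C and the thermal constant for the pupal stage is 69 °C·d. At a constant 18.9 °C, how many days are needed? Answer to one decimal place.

Daily accumulation = 18.9 − 12.6 = 6.3 DD/day.
Duration = 69 / 6.3 = 10.952 ≈ 11.0 days.

11.0 days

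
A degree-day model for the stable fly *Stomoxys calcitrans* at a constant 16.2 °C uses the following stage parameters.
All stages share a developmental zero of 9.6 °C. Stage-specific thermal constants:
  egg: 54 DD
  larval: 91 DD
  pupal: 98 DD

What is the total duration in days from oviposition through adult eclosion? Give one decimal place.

36.8 days

Daily accumulation at 16.2 °C = 16.2 − 9.6 = 6.6 DD/day.
Total K = 54 + 91 + 98 = 243 DD.
Total duration = 243 / 6.6 = 36.818 ≈ 36.8 days.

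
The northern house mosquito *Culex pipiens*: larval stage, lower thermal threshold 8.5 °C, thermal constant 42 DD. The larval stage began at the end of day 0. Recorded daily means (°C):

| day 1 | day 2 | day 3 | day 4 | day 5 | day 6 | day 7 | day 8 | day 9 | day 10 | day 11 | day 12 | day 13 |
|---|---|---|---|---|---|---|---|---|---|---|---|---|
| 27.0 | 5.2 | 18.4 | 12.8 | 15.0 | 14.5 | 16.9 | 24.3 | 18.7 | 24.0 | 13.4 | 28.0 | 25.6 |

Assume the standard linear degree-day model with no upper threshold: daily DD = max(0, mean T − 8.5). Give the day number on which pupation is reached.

Daily DD above 8.5 °C: 18.5, 0.0, 9.9, 4.3, 6.5, 6.0, 8.4, 15.8, 10.2, 15.5, 4.9, 19.5, 17.1.
Cumulative: 18.5, 18.5, 28.4, 32.7, 39.2, 45.2, 53.6, 69.4, 79.6, 95.1, 100.0, 119.5, 136.6.
The total first reaches 42 DD on day 6.

day 6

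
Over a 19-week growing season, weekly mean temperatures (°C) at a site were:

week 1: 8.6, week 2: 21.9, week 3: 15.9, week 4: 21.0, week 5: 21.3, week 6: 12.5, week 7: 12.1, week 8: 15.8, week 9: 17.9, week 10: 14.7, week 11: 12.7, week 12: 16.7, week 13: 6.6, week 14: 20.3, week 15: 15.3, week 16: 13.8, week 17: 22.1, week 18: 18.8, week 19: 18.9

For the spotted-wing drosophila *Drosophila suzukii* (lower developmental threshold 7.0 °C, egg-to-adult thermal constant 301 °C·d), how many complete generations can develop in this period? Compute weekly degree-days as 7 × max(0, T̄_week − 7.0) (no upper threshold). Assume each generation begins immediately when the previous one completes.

4 generations

Weekly DD (7 × max(0, T̄ − 7.0)): 11.2, 104.3, 62.3, 98.0, 100.1, 38.5, 35.7, 61.6, 76.3, 53.9, 39.9, 67.9, 0.0, 93.1, 58.1, 47.6, 105.7, 82.6, 83.3.
Season total = 1220.1 DD.
Complete generations = ⌊1220.1 / 301⌋ = 4.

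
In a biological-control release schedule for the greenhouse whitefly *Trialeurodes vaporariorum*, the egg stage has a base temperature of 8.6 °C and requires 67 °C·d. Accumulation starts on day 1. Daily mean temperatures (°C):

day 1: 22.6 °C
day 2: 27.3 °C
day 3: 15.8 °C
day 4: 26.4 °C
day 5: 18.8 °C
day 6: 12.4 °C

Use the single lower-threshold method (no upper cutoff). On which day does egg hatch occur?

Daily DD above 8.6 °C: 14.0, 18.7, 7.2, 17.8, 10.2, 3.8.
Cumulative: 14.0, 32.7, 39.9, 57.7, 67.9, 71.7.
The total first reaches 67 DD on day 5.

day 5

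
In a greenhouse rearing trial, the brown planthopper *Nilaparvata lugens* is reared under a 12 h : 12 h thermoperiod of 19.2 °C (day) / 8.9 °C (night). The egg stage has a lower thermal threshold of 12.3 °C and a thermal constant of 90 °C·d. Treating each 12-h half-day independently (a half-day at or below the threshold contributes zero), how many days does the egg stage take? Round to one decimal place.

Day half: max(0, 19.2 − 12.3) × 0.5 = 6.9 × 0.5 = 3.45 DD.
Night half: max(0, 8.9 − 12.3) × 0.5 = 0.0 × 0.5 = 0.00 DD.
Per 24 h: 3.45 DD/day.
Duration = 90 / 3.45 = 26.087 ≈ 26.1 days.

26.1 days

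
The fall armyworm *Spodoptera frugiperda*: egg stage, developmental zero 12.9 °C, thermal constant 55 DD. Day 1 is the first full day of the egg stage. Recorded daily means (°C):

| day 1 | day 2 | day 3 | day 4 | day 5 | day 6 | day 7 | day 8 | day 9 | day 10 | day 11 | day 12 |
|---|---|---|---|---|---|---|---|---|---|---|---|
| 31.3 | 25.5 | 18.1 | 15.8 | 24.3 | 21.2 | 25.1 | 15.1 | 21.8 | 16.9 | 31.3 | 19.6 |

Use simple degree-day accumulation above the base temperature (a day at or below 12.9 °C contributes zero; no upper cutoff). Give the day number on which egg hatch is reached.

day 6

Daily DD above 12.9 °C: 18.4, 12.6, 5.2, 2.9, 11.4, 8.3, 12.2, 2.2, 8.9, 4.0, 18.4, 6.7.
Cumulative: 18.4, 31.0, 36.2, 39.1, 50.5, 58.8, 71.0, 73.2, 82.1, 86.1, 104.5, 111.2.
The total first reaches 55 DD on day 6.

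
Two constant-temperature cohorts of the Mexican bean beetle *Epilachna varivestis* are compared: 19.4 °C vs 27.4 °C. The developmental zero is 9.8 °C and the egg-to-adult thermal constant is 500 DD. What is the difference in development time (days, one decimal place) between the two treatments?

23.7 days

At 19.4 °C: 500 / (19.4 − 9.8) = 500 / 9.6 = 52.083 d.
At 27.4 °C: 500 / (27.4 − 9.8) = 500 / 17.6 = 28.409 d.
Difference = |52.083 − 28.409| = 23.674 ≈ 23.7 days.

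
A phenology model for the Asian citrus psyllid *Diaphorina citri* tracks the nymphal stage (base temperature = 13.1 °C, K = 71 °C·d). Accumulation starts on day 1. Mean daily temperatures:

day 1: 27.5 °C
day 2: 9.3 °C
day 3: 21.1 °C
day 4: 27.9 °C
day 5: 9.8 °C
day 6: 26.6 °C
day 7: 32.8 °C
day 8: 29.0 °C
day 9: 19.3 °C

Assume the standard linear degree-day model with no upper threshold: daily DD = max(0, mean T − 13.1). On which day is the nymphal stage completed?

Daily DD above 13.1 °C: 14.4, 0.0, 8.0, 14.8, 0.0, 13.5, 19.7, 15.9, 6.2.
Cumulative: 14.4, 14.4, 22.4, 37.2, 37.2, 50.7, 70.4, 86.3, 92.5.
The total first reaches 71 DD on day 8.

day 8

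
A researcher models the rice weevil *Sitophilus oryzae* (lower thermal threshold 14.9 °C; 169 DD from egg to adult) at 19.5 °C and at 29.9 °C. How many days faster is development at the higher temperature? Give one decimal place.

At 19.5 °C: 169 / (19.5 − 14.9) = 169 / 4.6 = 36.739 d.
At 29.9 °C: 169 / (29.9 − 14.9) = 169 / 15.0 = 11.267 d.
Difference = |36.739 − 11.267| = 25.472 ≈ 25.5 days.

25.5 days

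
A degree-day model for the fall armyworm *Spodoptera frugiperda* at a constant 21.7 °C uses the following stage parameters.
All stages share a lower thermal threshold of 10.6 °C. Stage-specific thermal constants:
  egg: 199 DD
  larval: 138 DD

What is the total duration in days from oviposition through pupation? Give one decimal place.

Daily accumulation at 21.7 °C = 21.7 − 10.6 = 11.1 DD/day.
Total K = 199 + 138 = 337 DD.
Total duration = 337 / 11.1 = 30.360 ≈ 30.4 days.

30.4 days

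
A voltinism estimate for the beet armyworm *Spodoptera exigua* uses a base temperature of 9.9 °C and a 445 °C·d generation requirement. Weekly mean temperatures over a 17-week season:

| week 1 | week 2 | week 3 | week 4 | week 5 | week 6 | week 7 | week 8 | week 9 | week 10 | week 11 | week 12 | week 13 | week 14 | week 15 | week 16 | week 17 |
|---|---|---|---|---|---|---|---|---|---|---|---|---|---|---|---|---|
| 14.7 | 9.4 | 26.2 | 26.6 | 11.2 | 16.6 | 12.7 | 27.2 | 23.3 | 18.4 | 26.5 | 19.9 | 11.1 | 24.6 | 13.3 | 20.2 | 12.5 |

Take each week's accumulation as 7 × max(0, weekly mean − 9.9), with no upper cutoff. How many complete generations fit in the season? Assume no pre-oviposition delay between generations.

2 generations

Weekly DD (7 × max(0, T̄ − 9.9)): 33.6, 0.0, 114.1, 116.9, 9.1, 46.9, 19.6, 121.1, 93.8, 59.5, 116.2, 70.0, 8.4, 102.9, 23.8, 72.1, 18.2.
Season total = 1026.2 DD.
Complete generations = ⌊1026.2 / 445⌋ = 2.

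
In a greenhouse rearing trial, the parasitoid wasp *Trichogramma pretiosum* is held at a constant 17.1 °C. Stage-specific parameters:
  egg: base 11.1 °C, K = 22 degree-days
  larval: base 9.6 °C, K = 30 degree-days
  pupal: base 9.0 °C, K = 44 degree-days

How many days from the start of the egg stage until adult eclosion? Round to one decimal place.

egg: 22 / (17.1 − 11.1) = 22 / 6.0 = 3.667 d.
larval: 30 / (17.1 − 9.6) = 30 / 7.5 = 4.000 d.
pupal: 44 / (17.1 − 9.0) = 44 / 8.1 = 5.432 d.
Sum = 13.099 ≈ 13.1 days.

13.1 days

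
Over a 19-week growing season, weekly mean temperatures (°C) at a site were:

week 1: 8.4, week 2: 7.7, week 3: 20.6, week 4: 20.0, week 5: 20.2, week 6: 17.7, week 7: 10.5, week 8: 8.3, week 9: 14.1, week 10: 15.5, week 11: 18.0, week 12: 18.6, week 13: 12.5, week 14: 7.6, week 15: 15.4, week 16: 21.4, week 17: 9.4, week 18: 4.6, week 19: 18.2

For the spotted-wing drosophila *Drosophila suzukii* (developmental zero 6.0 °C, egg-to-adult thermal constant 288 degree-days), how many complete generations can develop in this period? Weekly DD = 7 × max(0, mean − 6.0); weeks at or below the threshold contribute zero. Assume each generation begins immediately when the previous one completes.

Weekly DD (7 × max(0, T̄ − 6.0)): 16.8, 11.9, 102.2, 98.0, 99.4, 81.9, 31.5, 16.1, 56.7, 66.5, 84.0, 88.2, 45.5, 11.2, 65.8, 107.8, 23.8, 0.0, 85.4.
Season total = 1092.7 DD.
Complete generations = ⌊1092.7 / 288⌋ = 3.

3 generations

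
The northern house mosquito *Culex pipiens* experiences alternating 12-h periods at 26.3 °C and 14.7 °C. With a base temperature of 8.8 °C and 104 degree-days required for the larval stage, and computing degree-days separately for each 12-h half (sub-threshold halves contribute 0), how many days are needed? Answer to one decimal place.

8.9 days

Day half: max(0, 26.3 − 8.8) × 0.5 = 17.5 × 0.5 = 8.75 DD.
Night half: max(0, 14.7 − 8.8) × 0.5 = 5.9 × 0.5 = 2.95 DD.
Per 24 h: 11.70 DD/day.
Duration = 104 / 11.70 = 8.889 ≈ 8.9 days.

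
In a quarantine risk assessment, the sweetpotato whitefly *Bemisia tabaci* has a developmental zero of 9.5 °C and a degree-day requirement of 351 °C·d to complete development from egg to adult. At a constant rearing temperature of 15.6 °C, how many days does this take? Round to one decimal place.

57.5 days

Daily accumulation = 15.6 − 9.5 = 6.1 DD/day.
Duration = 351 / 6.1 = 57.541 ≈ 57.5 days.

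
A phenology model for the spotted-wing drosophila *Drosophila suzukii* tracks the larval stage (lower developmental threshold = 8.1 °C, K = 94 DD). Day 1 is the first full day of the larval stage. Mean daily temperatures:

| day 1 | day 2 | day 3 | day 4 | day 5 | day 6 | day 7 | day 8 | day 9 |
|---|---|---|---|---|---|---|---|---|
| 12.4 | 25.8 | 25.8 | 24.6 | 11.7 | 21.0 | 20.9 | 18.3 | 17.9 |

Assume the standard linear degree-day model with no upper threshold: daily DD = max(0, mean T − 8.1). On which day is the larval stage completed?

day 8

Daily DD above 8.1 °C: 4.3, 17.7, 17.7, 16.5, 3.6, 12.9, 12.8, 10.2, 9.8.
Cumulative: 4.3, 22.0, 39.7, 56.2, 59.8, 72.7, 85.5, 95.7, 105.5.
The total first reaches 94 DD on day 8.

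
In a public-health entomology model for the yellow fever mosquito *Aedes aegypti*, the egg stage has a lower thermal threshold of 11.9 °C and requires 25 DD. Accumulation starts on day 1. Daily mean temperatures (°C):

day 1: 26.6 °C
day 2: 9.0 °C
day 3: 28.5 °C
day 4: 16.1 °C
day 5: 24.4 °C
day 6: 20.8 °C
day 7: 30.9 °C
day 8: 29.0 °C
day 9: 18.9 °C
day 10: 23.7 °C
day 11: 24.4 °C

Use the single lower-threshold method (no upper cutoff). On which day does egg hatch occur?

Daily DD above 11.9 °C: 14.7, 0.0, 16.6, 4.2, 12.5, 8.9, 19.0, 17.1, 7.0, 11.8, 12.5.
Cumulative: 14.7, 14.7, 31.3, 35.5, 48.0, 56.9, 75.9, 93.0, 100.0, 111.8, 124.3.
The total first reaches 25 DD on day 3.

day 3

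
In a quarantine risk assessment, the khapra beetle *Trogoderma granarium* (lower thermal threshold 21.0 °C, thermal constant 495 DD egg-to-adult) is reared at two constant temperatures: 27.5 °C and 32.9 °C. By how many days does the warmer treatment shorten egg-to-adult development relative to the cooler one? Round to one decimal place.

34.6 days

At 27.5 °C: 495 / (27.5 − 21.0) = 495 / 6.5 = 76.154 d.
At 32.9 °C: 495 / (32.9 − 21.0) = 495 / 11.9 = 41.597 d.
Difference = |76.154 − 41.597| = 34.557 ≈ 34.6 days.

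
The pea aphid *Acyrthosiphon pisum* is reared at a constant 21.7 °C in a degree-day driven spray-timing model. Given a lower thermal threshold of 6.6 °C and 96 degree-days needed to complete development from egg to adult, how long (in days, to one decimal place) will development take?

Daily accumulation = 21.7 − 6.6 = 15.1 DD/day.
Duration = 96 / 15.1 = 6.358 ≈ 6.4 days.

6.4 days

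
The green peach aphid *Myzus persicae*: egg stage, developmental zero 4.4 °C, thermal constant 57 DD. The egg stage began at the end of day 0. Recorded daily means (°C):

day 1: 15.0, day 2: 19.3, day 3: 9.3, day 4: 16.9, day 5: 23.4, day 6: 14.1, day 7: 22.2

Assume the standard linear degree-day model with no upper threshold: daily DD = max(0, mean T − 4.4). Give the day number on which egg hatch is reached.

day 5

Daily DD above 4.4 °C: 10.6, 14.9, 4.9, 12.5, 19.0, 9.7, 17.8.
Cumulative: 10.6, 25.5, 30.4, 42.9, 61.9, 71.6, 89.4.
The total first reaches 57 DD on day 5.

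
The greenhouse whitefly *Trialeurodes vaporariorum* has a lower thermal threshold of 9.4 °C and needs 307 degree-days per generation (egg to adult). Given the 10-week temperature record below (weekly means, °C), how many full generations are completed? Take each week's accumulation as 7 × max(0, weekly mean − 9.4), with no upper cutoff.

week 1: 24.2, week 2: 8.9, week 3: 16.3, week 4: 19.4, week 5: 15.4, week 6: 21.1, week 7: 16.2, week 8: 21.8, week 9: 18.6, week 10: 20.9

Weekly DD (7 × max(0, T̄ − 9.4)): 103.6, 0.0, 48.3, 70.0, 42.0, 81.9, 47.6, 86.8, 64.4, 80.5.
Season total = 625.1 DD.
Complete generations = ⌊625.1 / 307⌋ = 2.

2 generations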